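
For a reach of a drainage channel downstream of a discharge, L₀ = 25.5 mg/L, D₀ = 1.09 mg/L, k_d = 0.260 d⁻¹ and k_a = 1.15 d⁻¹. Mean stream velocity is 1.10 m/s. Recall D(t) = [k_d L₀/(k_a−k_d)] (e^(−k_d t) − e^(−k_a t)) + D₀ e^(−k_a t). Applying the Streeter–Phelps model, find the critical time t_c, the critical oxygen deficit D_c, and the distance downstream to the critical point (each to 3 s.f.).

t_c ≈ 1.49 d; D_c ≈ 3.91 mg/L; x_c ≈ 142 km

With k_a/k_d = 4.423 and 1 − D₀(k_a−k_d)/(k_d L₀) = 0.8537,
t_c = ln(4.423 × 0.8537) / (1.15 − 0.260) = ln(3.776) / 0.8900 = 1.329/0.8900 = 1.493 d.
D_c = (k_d/k_a) L₀ e^(−k_d t_c) = (0.260/1.15) × 25.5 × e^(−0.260×1.493) = 0.2261 × 25.5 × 0.6783 = 3.911 mg/L.
x_c = v t_c = 1.10 m/s × 1.493 d × 86400 s/d = 141900 m ≈ 142 km.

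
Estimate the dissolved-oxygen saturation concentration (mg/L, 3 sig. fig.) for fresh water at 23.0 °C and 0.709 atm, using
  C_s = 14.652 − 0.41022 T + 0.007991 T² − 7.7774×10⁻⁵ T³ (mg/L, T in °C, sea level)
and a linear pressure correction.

At sea level: C_s = 14.652 − 0.41022×23.0 + 0.007991×23.0² − 7.7774×10⁻⁵×23.0³ = 8.498 mg/L.
Pressure correction: C_s' = 8.498 × 0.709 = 6.025 mg/L.

C_s ≈ 6.03 mg/L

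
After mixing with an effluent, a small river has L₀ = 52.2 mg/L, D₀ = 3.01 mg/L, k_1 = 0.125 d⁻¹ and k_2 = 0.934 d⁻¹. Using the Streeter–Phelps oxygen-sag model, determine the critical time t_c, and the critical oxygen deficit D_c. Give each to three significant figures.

t_c = [1/(k_2−k_1)] ln[(k_2/k_1)(1 − D₀(k_2−k_1)/(k_1 L₀))]
= [1/(0.934−0.125)] ln[(0.934/0.125)(1 − 3.01×0.8090/(0.125×52.2))]
= (1/0.8090) ln[7.472 × 0.6268] = 1.236 × ln(4.683) = 1.236 × 1.544 = 1.909 d.
L(t_c) = L₀ e^(−k_1 t_c) = 52.2 × 0.7878 = 41.12 mg/L, and at the critical point k_2 D_c = k_1 L, so D_c = (0.125/0.934) × 41.12 = 5.503 mg/L.

t_c ≈ 1.91 d; D_c ≈ 5.50 mg/L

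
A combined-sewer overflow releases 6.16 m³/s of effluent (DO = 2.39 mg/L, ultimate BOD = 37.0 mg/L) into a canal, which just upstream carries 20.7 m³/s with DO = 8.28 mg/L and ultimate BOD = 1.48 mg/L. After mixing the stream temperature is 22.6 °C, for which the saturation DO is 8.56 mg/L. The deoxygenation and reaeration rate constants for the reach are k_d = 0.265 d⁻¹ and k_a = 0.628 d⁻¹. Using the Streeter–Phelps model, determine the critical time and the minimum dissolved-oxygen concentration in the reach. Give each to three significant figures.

t_c ≈ 1.65 d; minimum DO ≈ 5.94 mg/L

Mixed DO = (20.7×8.28 + 6.16×2.39)/(20.7+6.16) = 186.1/26.86 = 6.929 mg/L.
Mixed L₀ = (20.7×1.48 + 6.16×37.0)/(26.86) = 258.6/26.86 = 9.626 mg/L.
Initial deficit D₀ = C_s − DO₀ = 8.56 − 6.929 = 1.631 mg/L.
t_c = (1/0.3630) ln[(0.628/0.265)(1 − 1.631×0.3630/(0.265×9.626))] = 2.755 × ln(1.820) = 1.649 d.
D_c = (0.265/0.628) × 9.626 × e^(−0.265×1.649) = 0.4220 × 9.626 × 0.6459 = 2.624 mg/L.
Minimum DO = 8.56 − 2.624 = 5.936 mg/L.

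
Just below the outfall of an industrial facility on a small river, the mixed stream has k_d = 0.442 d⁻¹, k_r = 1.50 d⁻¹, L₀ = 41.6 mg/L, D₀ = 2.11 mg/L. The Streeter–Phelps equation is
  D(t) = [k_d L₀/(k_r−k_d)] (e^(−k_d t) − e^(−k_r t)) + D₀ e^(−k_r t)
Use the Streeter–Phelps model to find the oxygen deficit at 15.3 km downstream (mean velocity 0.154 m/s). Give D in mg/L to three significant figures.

Travel time t = x/v = 15.3 km / (0.154 m/s) = 15300 m / 0.154 m/s = 99350 s = 1.150 d.
k_d L₀/(k_r−k_d) = 0.442×41.6/(1.50−0.442) = 18.39/1.058 = 17.38 mg/L.
e^(−k_d t) = e^(−0.442×1.150) = 0.6015; e^(−k_r t) = e^(−1.50×1.150) = 0.1782.
D = 17.38 × (0.6015 − 0.1782) + 2.11 × 0.1782 = 7.357 + 0.3760 = 7.733 mg/L.

D ≈ 7.73 mg/L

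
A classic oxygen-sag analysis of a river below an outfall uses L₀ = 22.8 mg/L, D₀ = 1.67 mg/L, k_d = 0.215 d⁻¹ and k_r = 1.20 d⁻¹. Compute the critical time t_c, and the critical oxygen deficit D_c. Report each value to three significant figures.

t_c ≈ 1.33 d; D_c ≈ 3.07 mg/L

At the critical point dD/dt = 0, so k_d L₀ e^(−k_d t) = k_r D. Substituting D(t) from the Streeter–Phelps equation and solving for t gives
t_c = ln[(k_r/k_d)(1 − D₀(k_r−k_d)/(k_d L₀))] / (k_r−k_d).
Here k_r−k_d = 0.9850 d⁻¹ and 1 − D₀(k_r−k_d)/(k_d L₀) = 1 − 1.67×0.9850/(0.215×22.8) = 0.6644, so
t_c = ln(5.581 × 0.6644) / 0.9850 = 1.311 / 0.9850 = 1.331 d.
L(t_c) = L₀ e^(−k_d t_c) = 22.8 × 0.7512 = 17.13 mg/L, and at the critical point k_r D_c = k_d L, so D_c = (0.215/1.20) × 17.13 = 3.069 mg/L.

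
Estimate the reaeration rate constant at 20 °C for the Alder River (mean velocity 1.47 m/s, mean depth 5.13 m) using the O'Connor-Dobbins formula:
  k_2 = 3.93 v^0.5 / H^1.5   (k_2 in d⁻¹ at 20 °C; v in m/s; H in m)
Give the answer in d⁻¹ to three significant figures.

k_2 ≈ 0.410 d⁻¹

k_2 = 3.93 × 1.47^0.5 / 5.13^1.5 = 3.93 × 1.212 / 11.62 = 0.4101 d⁻¹.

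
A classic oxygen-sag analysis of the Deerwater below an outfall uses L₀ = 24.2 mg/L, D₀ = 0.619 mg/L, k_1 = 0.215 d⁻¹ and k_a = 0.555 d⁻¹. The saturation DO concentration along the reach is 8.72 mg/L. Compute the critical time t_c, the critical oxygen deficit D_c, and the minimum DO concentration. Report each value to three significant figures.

t_c ≈ 2.67 d; D_c ≈ 5.28 mg/L; min DO ≈ 3.44 mg/L

With k_a/k_1 = 2.581 and 1 − D₀(k_a−k_1)/(k_1 L₀) = 0.9596,
t_c = ln(2.581 × 0.9596) / (0.555 − 0.215) = ln(2.477) / 0.3400 = 0.9070/0.3400 = 2.668 d.
L(t_c) = L₀ e^(−k_1 t_c) = 24.2 × 0.5635 = 13.64 mg/L, and at the critical point k_a D_c = k_1 L, so D_c = (0.215/0.555) × 13.64 = 5.283 mg/L.
Minimum DO = C_s − D_c = 8.72 − 5.283 = 3.437 mg/L.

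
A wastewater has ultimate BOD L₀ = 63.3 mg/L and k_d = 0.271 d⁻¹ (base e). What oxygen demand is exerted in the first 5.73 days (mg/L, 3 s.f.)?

y ≈ 49.9 mg/L

y_t = L₀(1 − e^(−k_d t)) = 63.3 × (1 − e^(−0.271×5.73))
= 63.3 × (1 − 0.2116) = 63.3 × 0.7884 = 49.90 mg/L.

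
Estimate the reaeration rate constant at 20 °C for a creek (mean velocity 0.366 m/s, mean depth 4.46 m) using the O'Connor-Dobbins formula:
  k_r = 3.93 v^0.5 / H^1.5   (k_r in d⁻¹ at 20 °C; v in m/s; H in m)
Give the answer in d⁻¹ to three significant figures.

k_r = 3.93 × 0.366^0.5 / 4.46^1.5 = 3.93 × 0.6050 / 9.419 = 0.2524 d⁻¹.

k_r ≈ 0.252 d⁻¹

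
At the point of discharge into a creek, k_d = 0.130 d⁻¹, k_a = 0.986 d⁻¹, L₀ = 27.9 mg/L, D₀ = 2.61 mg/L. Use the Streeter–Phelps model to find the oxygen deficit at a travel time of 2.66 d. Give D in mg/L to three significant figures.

D ≈ 2.88 mg/L

k_d L₀/(k_a−k_d) = 0.130×27.9/(0.986−0.130) = 3.627/0.8560 = 4.237 mg/L.
e^(−k_d t) = e^(−0.130×2.660) = 0.7077; e^(−k_a t) = e^(−0.986×2.660) = 0.07260.
D = 4.237 × (0.7077 − 0.07260) + 2.61 × 0.07260 = 2.691 + 0.1895 = 2.880 mg/L.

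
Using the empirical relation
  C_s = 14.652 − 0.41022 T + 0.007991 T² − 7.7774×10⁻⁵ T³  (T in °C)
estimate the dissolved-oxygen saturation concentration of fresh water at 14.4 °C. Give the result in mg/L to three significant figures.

C_s ≈ 10.2 mg/L

C_s = 14.652 − 0.41022×14.4 + 0.007991×14.4² − 7.7774×10⁻⁵×14.4³ = 10.17 mg/L.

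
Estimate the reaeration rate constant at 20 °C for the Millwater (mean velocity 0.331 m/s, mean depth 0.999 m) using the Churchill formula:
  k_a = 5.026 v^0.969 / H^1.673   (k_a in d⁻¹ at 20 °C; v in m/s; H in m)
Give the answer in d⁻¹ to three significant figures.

k_a ≈ 1.72 d⁻¹

k_a = 5.026 × 0.331^0.969 / 0.999^1.673 = 5.026 × 0.3425 / 0.9983 = 1.724 d⁻¹.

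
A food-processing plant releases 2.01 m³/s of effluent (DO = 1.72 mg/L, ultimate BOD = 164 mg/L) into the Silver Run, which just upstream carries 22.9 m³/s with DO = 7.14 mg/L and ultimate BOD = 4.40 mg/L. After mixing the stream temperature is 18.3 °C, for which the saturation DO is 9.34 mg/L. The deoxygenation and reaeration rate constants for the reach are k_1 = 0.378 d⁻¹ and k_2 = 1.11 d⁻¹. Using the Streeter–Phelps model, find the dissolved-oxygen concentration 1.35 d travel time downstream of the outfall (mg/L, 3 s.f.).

Mixed DO = (22.9×7.14 + 2.01×1.72)/(22.9+2.01) = 167.0/24.91 = 6.703 mg/L.
Mixed L₀ = (22.9×4.40 + 2.01×164)/(24.91) = 430.4/24.91 = 17.28 mg/L.
Initial deficit D₀ = C_s − DO₀ = 9.34 − 6.703 = 2.637 mg/L.
D(1.35) = [0.378×17.28/(1.11−0.378)](e^(−0.378×1.35) − e^(−1.11×1.35)) + 2.637 e^(−1.11×1.35)
= 8.922 × (0.6003 − 0.2235) + 2.637 × 0.2235 = 3.952 mg/L.
DO = 9.34 − 3.952 = 5.388 mg/L.

DO ≈ 5.39 mg/L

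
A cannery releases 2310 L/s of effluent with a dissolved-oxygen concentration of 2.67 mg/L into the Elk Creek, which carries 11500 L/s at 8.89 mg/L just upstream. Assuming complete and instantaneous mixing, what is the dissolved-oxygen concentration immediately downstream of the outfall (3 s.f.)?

Flow-weighted mixing: C = (Q_r C_r + Q_w C_w)/(Q_r + Q_w)
= (11500×8.89 + 2310×2.67)/(11500 + 2310) = 108400/13810 = 7.850 mg/L.

7.85 mg/L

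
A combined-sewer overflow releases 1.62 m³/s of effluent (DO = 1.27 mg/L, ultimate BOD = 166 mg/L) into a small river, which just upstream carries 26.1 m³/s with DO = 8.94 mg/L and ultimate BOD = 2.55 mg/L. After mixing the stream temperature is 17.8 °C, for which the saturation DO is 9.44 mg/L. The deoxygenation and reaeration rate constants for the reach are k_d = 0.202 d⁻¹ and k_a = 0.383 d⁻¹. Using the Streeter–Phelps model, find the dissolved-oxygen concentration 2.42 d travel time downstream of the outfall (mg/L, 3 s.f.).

DO ≈ 6.13 mg/L

Mixed DO = (26.1×8.94 + 1.62×1.27)/(26.1+1.62) = 235.4/27.72 = 8.492 mg/L.
Mixed L₀ = (26.1×2.55 + 1.62×166)/(27.72) = 335.5/27.72 = 12.10 mg/L.
Initial deficit D₀ = C_s − DO₀ = 9.44 − 8.492 = 0.9482 mg/L.
D(2.42) = [0.202×12.10/(0.383−0.202)](e^(−0.202×2.42) − e^(−0.383×2.42)) + 0.9482 e^(−0.383×2.42)
= 13.51 × (0.6133 − 0.3958) + 0.9482 × 0.3958 = 3.314 mg/L.
DO = 9.44 − 3.314 = 6.126 mg/L.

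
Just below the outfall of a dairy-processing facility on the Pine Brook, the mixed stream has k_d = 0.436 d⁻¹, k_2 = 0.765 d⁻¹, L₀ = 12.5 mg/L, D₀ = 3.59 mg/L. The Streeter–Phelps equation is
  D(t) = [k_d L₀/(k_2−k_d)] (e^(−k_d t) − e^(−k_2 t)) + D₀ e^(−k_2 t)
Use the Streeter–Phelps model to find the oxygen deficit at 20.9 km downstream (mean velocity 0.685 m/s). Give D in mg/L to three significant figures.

Travel time t = x/v = 20.9 km / (0.685 m/s) = 20900 m / 0.685 m/s = 30510 s = 0.3531 d.
k_d L₀/(k_2−k_d) = 0.436×12.5/(0.765−0.436) = 5.450/0.3290 = 16.57 mg/L.
e^(−k_d t) = e^(−0.436×0.3531) = 0.8573; e^(−k_2 t) = e^(−0.765×0.3531) = 0.7633.
D = 16.57 × (0.8573 − 0.7633) + 3.59 × 0.7633 = 1.558 + 2.740 = 4.298 mg/L.

D ≈ 4.30 mg/L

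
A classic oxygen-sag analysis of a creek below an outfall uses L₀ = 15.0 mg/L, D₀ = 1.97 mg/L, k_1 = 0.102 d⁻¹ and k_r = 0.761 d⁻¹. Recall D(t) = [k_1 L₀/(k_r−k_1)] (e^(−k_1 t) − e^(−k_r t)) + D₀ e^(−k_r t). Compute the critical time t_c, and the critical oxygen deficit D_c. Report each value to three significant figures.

t_c ≈ 0.186 d; D_c ≈ 1.97 mg/L

t_c = [1/(k_r−k_1)] ln[(k_r/k_1)(1 − D₀(k_r−k_1)/(k_1 L₀))]
= [1/(0.761−0.102)] ln[(0.761/0.102)(1 − 1.97×0.6590/(0.102×15.0))]
= (1/0.6590) ln[7.461 × 0.1515] = 1.517 × ln(1.130) = 1.517 × 0.1224 = 0.1857 d.
D_c = (k_1/k_r) L₀ e^(−k_1 t_c) = (0.102/0.761) × 15.0 × e^(−0.102×0.1857) = 0.1340 × 15.0 × 0.9812 = 1.973 mg/L.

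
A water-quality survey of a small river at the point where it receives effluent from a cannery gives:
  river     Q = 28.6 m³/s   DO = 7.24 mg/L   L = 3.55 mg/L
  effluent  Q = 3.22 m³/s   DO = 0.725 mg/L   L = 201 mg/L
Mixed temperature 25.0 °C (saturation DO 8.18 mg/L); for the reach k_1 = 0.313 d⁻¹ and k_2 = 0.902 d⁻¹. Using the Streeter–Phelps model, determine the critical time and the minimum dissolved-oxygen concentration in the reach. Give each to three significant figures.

Mixed DO = (28.6×7.24 + 3.22×0.725)/(28.6+3.22) = 209.4/31.82 = 6.581 mg/L.
Mixed L₀ = (28.6×3.55 + 3.22×201)/(31.82) = 748.8/31.82 = 23.53 mg/L.
Initial deficit D₀ = C_s − DO₀ = 8.18 − 6.581 = 1.599 mg/L.
t_c = (1/0.5890) ln[(0.902/0.313)(1 − 1.599×0.5890/(0.313×23.53))] = 1.698 × ln(2.513) = 1.565 d.
D_c = (0.313/0.902) × 23.53 × e^(−0.313×1.565) = 0.3470 × 23.53 × 0.6128 = 5.004 mg/L.
Minimum DO = 8.18 − 5.004 = 3.176 mg/L.

t_c ≈ 1.56 d; minimum DO ≈ 3.18 mg/L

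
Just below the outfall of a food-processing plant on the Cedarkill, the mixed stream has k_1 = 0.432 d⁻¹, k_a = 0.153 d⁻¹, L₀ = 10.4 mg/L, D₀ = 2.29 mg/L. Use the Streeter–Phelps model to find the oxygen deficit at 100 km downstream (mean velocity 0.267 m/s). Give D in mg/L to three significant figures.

Travel time t = x/v = 100 km / (0.267 m/s) = 100000 m / 0.267 m/s = 374500 s = 4.335 d.
k_1 L₀/(k_a−k_1) = 0.432×10.4/(0.153−0.432) = 4.493/-0.2790 = -16.10 mg/L.
e^(−k_1 t) = e^(−0.432×4.335) = 0.1537; e^(−k_a t) = e^(−0.153×4.335) = 0.5152.
D = -16.10 × (0.1537 − 0.5152) + 2.29 × 0.5152 = 5.821 + 1.180 = 7.001 mg/L.

D ≈ 7.00 mg/L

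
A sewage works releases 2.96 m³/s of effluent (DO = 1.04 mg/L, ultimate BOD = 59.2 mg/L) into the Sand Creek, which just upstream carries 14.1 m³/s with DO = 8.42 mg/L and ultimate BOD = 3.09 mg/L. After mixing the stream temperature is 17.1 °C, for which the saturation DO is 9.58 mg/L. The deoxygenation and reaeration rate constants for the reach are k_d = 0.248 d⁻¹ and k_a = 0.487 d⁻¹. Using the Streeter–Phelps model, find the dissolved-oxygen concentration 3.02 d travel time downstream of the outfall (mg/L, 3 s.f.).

DO ≈ 5.78 mg/L

Mixed DO = (14.1×8.42 + 2.96×1.04)/(14.1+2.96) = 121.8/17.06 = 7.140 mg/L.
Mixed L₀ = (14.1×3.09 + 2.96×59.2)/(17.06) = 218.8/17.06 = 12.83 mg/L.
Initial deficit D₀ = C_s − DO₀ = 9.58 − 7.140 = 2.440 mg/L.
D(3.02) = [0.248×12.83/(0.487−0.248)](e^(−0.248×3.02) − e^(−0.487×3.02)) + 2.440 e^(−0.487×3.02)
= 13.31 × (0.4729 − 0.2298) + 2.440 × 0.2298 = 3.796 mg/L.
DO = 9.58 − 3.796 = 5.784 mg/L.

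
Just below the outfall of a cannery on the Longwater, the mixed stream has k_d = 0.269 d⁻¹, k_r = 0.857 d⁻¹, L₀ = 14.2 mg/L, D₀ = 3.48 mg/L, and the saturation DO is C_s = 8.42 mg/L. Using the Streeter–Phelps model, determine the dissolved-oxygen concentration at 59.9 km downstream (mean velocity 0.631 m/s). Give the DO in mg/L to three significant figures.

DO ≈ 4.76 mg/L

Travel time t = x/v = 59.9 km / (0.631 m/s) = 59900 m / 0.631 m/s = 94930 s = 1.099 d.
k_d L₀/(k_r−k_d) = 0.269×14.2/(0.857−0.269) = 3.820/0.5880 = 6.496 mg/L.
e^(−k_d t) = e^(−0.269×1.099) = 0.7441; e^(−k_r t) = e^(−0.857×1.099) = 0.3900.
D = 6.496 × (0.7441 − 0.3900) + 3.48 × 0.3900 = 2.300 + 1.357 = 3.658 mg/L.
DO = C_s − D = 8.42 − 3.658 = 4.762 mg/L.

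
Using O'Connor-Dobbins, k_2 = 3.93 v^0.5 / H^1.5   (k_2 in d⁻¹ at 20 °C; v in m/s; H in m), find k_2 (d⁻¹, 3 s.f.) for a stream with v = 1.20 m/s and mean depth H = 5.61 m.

k_2 = 3.93 × 1.20^0.5 / 5.61^1.5 = 3.93 × 1.095 / 13.29 = 0.3240 d⁻¹.

k_2 ≈ 0.324 d⁻¹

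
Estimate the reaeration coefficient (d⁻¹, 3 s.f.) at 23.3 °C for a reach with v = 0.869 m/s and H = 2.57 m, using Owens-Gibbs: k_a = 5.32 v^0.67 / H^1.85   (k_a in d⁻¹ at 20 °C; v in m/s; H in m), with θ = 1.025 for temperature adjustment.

k_a(20) = 5.32 × 0.869^0.67 / 2.57^1.85 = 5.32 × 0.9102 / 5.733 = 0.8447 d⁻¹.
k_a(23.3) = 0.8447 × 1.025^(23.3−20) = 0.8447 × 1.085 = 0.9164 d⁻¹.

k_a ≈ 0.916 d⁻¹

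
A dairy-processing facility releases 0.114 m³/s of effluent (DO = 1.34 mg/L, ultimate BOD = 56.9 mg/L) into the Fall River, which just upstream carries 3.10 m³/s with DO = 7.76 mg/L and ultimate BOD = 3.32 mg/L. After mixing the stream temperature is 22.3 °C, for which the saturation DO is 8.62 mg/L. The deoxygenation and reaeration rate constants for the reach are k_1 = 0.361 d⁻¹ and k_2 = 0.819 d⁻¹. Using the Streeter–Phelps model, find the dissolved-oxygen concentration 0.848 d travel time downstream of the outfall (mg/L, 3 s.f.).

DO ≈ 7.10 mg/L

Mixed DO = (3.10×7.76 + 0.114×1.34)/(3.10+0.114) = 24.21/3.214 = 7.532 mg/L.
Mixed L₀ = (3.10×3.32 + 0.114×56.9)/(3.214) = 16.78/3.214 = 5.220 mg/L.
Initial deficit D₀ = C_s − DO₀ = 8.62 − 7.532 = 1.088 mg/L.
D(0.848) = [0.361×5.220/(0.819−0.361)](e^(−0.361×0.848) − e^(−0.819×0.848)) + 1.088 e^(−0.819×0.848)
= 4.115 × (0.7363 − 0.4993) + 1.088 × 0.4993 = 1.518 mg/L.
DO = 8.62 − 1.518 = 7.102 mg/L.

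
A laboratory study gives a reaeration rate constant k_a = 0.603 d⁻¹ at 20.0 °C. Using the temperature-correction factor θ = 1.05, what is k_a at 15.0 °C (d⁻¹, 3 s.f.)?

k_a ≈ 0.472 d⁻¹

k_a(T₂) = k_a(T₁) · θ^(T₂−T₁) = 0.603 × 1.05^(15.0−20.0)
= 0.603 × 1.05^-5.00 = 0.603 × 0.7835 = 0.4725 d⁻¹.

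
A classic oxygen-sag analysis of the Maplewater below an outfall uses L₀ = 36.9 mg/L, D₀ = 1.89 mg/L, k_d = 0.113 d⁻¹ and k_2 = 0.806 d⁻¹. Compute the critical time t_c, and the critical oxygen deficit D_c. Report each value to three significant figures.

At the critical point dD/dt = 0, so k_d L₀ e^(−k_d t) = k_2 D. Substituting D(t) from the Streeter–Phelps equation and solving for t gives
t_c = ln[(k_2/k_d)(1 − D₀(k_2−k_d)/(k_d L₀))] / (k_2−k_d).
Here k_2−k_d = 0.6930 d⁻¹ and 1 − D₀(k_2−k_d)/(k_d L₀) = 1 − 1.89×0.6930/(0.113×36.9) = 0.6859, so
t_c = ln(7.133 × 0.6859) / 0.6930 = 1.588 / 0.6930 = 2.291 d.
D_c = (k_d/k_2) L₀ e^(−k_d t_c) = (0.113/0.806) × 36.9 × e^(−0.113×2.291) = 0.1402 × 36.9 × 0.7719 = 3.993 mg/L.

t_c ≈ 2.29 d; D_c ≈ 3.99 mg/L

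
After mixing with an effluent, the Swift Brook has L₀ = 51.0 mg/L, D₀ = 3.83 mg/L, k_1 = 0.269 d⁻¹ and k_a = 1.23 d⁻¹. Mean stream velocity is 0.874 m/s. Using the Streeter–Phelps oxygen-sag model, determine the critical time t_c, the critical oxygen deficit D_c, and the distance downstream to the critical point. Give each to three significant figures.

t_c ≈ 1.26 d; D_c ≈ 7.95 mg/L; x_c ≈ 94.9 km

At the critical point dD/dt = 0, so k_1 L₀ e^(−k_1 t) = k_a D. Substituting D(t) from the Streeter–Phelps equation and solving for t gives
t_c = ln[(k_a/k_1)(1 − D₀(k_a−k_1)/(k_1 L₀))] / (k_a−k_1).
Here k_a−k_1 = 0.9610 d⁻¹ and 1 − D₀(k_a−k_1)/(k_1 L₀) = 1 − 3.83×0.9610/(0.269×51.0) = 0.7317, so
t_c = ln(4.572 × 0.7317) / 0.9610 = 1.208 / 0.9610 = 1.257 d.
D_c = (k_1/k_a) L₀ e^(−k_1 t_c) = (0.269/1.23) × 51.0 × e^(−0.269×1.257) = 0.2187 × 51.0 × 0.7132 = 7.954 mg/L.
x_c = v t_c = 0.874 m/s × 1.257 d × 86400 s/d = 94900 m ≈ 94.9 km.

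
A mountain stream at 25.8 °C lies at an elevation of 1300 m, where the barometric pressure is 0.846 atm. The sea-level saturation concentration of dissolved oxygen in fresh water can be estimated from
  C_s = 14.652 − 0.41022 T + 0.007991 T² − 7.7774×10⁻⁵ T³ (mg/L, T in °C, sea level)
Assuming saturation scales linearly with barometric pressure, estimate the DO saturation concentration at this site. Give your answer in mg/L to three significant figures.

C_s ≈ 6.81 mg/L

At sea level: C_s = 14.652 − 0.41022×25.8 + 0.007991×25.8² − 7.7774×10⁻⁵×25.8³ = 8.052 mg/L.
Pressure correction: C_s' = 8.052 × 0.846 = 6.812 mg/L.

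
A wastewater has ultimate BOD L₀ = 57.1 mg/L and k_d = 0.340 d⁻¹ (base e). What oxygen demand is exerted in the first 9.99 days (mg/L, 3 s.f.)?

y_t = L₀(1 − e^(−k_d t)) = 57.1 × (1 − e^(−0.340×9.99))
= 57.1 × (1 − 0.03349) = 57.1 × 0.9665 = 55.19 mg/L.

y ≈ 55.2 mg/L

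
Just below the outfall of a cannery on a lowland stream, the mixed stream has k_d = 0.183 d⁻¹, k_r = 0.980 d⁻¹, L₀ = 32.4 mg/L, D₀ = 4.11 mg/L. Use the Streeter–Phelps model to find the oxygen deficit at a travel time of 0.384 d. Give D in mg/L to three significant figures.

D ≈ 4.65 mg/L

k_d L₀/(k_r−k_d) = 0.183×32.4/(0.980−0.183) = 5.929/0.7970 = 7.439 mg/L.
e^(−k_d t) = e^(−0.183×0.3840) = 0.9321; e^(−k_r t) = e^(−0.980×0.3840) = 0.6864.
D = 7.439 × (0.9321 − 0.6864) + 4.11 × 0.6864 = 1.828 + 2.821 = 4.649 mg/L.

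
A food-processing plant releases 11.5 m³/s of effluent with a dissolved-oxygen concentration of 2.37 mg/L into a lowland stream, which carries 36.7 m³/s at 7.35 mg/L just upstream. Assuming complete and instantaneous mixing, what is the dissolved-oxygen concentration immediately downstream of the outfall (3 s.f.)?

6.16 mg/L

Flow-weighted mixing: C = (Q_r C_r + Q_w C_w)/(Q_r + Q_w)
= (36.7×7.35 + 11.5×2.37)/(36.7 + 11.5) = 297.0/48.20 = 6.162 mg/L.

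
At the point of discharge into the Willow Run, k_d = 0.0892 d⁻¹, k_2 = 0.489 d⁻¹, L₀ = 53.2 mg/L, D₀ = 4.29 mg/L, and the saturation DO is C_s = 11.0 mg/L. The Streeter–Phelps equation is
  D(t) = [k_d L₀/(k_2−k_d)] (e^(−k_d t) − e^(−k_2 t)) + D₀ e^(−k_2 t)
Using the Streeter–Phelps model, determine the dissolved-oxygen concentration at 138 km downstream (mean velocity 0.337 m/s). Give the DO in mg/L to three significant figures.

Travel time t = x/v = 138 km / (0.337 m/s) = 138000 m / 0.337 m/s = 409500 s = 4.740 d.
k_d L₀/(k_2−k_d) = 0.0892×53.2/(0.489−0.0892) = 4.745/0.3998 = 11.87 mg/L.
e^(−k_d t) = e^(−0.0892×4.740) = 0.6552; e^(−k_2 t) = e^(−0.489×4.740) = 0.09851.
D = 11.87 × (0.6552 − 0.09851) + 4.29 × 0.09851 = 6.608 + 0.4226 = 7.031 mg/L.
DO = C_s − D = 11.0 − 7.031 = 3.969 mg/L.

DO ≈ 3.97 mg/L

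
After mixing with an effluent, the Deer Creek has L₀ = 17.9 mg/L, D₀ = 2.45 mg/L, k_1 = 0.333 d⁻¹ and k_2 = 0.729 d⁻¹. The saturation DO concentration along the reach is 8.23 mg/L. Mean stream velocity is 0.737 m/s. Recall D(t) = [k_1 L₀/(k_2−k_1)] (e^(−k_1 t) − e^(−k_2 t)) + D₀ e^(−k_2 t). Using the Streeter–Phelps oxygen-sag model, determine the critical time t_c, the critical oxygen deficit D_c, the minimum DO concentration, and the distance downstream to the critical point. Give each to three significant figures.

t_c ≈ 1.53 d; D_c ≈ 4.91 mg/L; min DO ≈ 3.32 mg/L; x_c ≈ 97.4 km

With k_2/k_1 = 2.189 and 1 − D₀(k_2−k_1)/(k_1 L₀) = 0.8372,
t_c = ln(2.189 × 0.8372) / (0.729 − 0.333) = ln(1.833) / 0.3960 = 0.6059/0.3960 = 1.530 d.
D_c = (k_1/k_2) L₀ e^(−k_1 t_c) = (0.333/0.729) × 17.9 × e^(−0.333×1.530) = 0.4568 × 17.9 × 0.6008 = 4.912 mg/L.
Minimum DO = C_s − D_c = 8.23 − 4.912 = 3.318 mg/L.
x_c = v t_c = 0.737 m/s × 1.530 d × 86400 s/d = 97430 m ≈ 97.4 km.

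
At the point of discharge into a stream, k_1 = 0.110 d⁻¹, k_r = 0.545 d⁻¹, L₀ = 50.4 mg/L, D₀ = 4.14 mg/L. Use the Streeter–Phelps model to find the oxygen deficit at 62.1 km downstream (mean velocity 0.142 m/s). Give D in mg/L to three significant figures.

D ≈ 6.76 mg/L

Travel time t = x/v = 62.1 km / (0.142 m/s) = 62100 m / 0.142 m/s = 437300 s = 5.062 d.
k_1 L₀/(k_r−k_1) = 0.110×50.4/(0.545−0.110) = 5.544/0.4350 = 12.74 mg/L.
e^(−k_1 t) = e^(−0.110×5.062) = 0.5731; e^(−k_r t) = e^(−0.545×5.062) = 0.06338.
D = 12.74 × (0.5731 − 0.06338) + 4.14 × 0.06338 = 6.496 + 0.2624 = 6.758 mg/L.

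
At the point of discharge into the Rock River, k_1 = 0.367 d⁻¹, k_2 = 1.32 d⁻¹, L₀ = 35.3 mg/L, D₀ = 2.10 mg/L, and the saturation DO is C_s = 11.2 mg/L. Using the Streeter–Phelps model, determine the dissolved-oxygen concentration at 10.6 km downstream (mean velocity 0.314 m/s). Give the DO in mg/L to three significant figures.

Travel time t = x/v = 10.6 km / (0.314 m/s) = 10600 m / 0.314 m/s = 33760 s = 0.3907 d.
k_1 L₀/(k_2−k_1) = 0.367×35.3/(1.32−0.367) = 12.96/0.9530 = 13.59 mg/L.
e^(−k_1 t) = e^(−0.367×0.3907) = 0.8664; e^(−k_2 t) = e^(−1.32×0.3907) = 0.5971.
D = 13.59 × (0.8664 − 0.5971) + 2.10 × 0.5971 = 3.662 + 1.254 = 4.915 mg/L.
DO = C_s − D = 11.2 − 4.915 = 6.285 mg/L.

DO ≈ 6.28 mg/L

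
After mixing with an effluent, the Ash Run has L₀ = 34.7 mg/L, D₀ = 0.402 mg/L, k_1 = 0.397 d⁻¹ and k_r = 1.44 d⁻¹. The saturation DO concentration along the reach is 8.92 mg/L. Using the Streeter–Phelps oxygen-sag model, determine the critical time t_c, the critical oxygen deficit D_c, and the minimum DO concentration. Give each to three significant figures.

t_c ≈ 1.21 d; D_c ≈ 5.93 mg/L; min DO ≈ 2.99 mg/L

At the critical point dD/dt = 0, so k_1 L₀ e^(−k_1 t) = k_r D. Substituting D(t) from the Streeter–Phelps equation and solving for t gives
t_c = ln[(k_r/k_1)(1 − D₀(k_r−k_1)/(k_1 L₀))] / (k_r−k_1).
Here k_r−k_1 = 1.043 d⁻¹ and 1 − D₀(k_r−k_1)/(k_1 L₀) = 1 − 0.402×1.043/(0.397×34.7) = 0.9696, so
t_c = ln(3.627 × 0.9696) / 1.043 = 1.258 / 1.043 = 1.206 d.
D_c = (k_1/k_r) L₀ e^(−k_1 t_c) = (0.397/1.44) × 34.7 × e^(−0.397×1.206) = 0.2757 × 34.7 × 0.6196 = 5.928 mg/L.
Minimum DO = C_s − D_c = 8.92 − 5.928 = 2.992 mg/L.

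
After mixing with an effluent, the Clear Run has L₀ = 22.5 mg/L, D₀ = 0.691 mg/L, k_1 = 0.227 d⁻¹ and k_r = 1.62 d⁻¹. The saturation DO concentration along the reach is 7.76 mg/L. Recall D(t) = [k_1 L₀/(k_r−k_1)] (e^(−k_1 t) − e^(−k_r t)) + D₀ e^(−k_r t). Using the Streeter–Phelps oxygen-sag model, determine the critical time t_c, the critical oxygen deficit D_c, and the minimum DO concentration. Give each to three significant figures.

t_c ≈ 1.26 d; D_c ≈ 2.37 mg/L; min DO ≈ 5.39 mg/L

t_c = [1/(k_r−k_1)] ln[(k_r/k_1)(1 − D₀(k_r−k_1)/(k_1 L₀))]
= [1/(1.62−0.227)] ln[(1.62/0.227)(1 − 0.691×1.393/(0.227×22.5))]
= (1/1.393) ln[7.137 × 0.8115] = 0.7179 × ln(5.792) = 0.7179 × 1.756 = 1.261 d.
L(t_c) = L₀ e^(−k_1 t_c) = 22.5 × 0.7511 = 16.90 mg/L, and at the critical point k_r D_c = k_1 L, so D_c = (0.227/1.62) × 16.90 = 2.368 mg/L.
Minimum DO = C_s − D_c = 7.76 − 2.368 = 5.392 mg/L.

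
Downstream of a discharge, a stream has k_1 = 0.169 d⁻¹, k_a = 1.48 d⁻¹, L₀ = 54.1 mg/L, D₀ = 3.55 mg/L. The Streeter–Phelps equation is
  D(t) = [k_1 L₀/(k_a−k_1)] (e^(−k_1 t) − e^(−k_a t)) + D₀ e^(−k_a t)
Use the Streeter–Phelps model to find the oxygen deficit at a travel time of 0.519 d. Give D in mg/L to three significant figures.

k_1 L₀/(k_a−k_1) = 0.169×54.1/(1.48−0.169) = 9.143/1.311 = 6.974 mg/L.
e^(−k_1 t) = e^(−0.169×0.5190) = 0.9160; e^(−k_a t) = e^(−1.48×0.5190) = 0.4639.
D = 6.974 × (0.9160 − 0.4639) + 3.55 × 0.4639 = 3.153 + 1.647 = 4.800 mg/L.

D ≈ 4.80 mg/L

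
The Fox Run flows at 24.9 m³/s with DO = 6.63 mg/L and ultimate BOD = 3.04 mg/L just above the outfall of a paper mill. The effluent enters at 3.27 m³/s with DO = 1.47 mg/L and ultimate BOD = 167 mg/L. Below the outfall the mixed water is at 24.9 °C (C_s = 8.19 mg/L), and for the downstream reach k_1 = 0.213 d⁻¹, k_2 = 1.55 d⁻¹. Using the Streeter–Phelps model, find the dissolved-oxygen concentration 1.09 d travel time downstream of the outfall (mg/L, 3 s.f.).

Mixed DO = (24.9×6.63 + 3.27×1.47)/(24.9+3.27) = 169.9/28.17 = 6.031 mg/L.
Mixed L₀ = (24.9×3.04 + 3.27×167)/(28.17) = 621.8/28.17 = 22.07 mg/L.
Initial deficit D₀ = C_s − DO₀ = 8.19 − 6.031 = 2.159 mg/L.
D(1.09) = [0.213×22.07/(1.55−0.213)](e^(−0.213×1.09) − e^(−1.55×1.09)) + 2.159 e^(−1.55×1.09)
= 3.516 × (0.7928 − 0.1846) + 2.159 × 0.1846 = 2.537 mg/L.
DO = 8.19 − 2.537 = 5.653 mg/L.

DO ≈ 5.65 mg/L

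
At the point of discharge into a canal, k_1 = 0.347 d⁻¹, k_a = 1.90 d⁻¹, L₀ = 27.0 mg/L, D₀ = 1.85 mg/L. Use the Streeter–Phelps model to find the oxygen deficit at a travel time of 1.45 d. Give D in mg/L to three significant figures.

D ≈ 3.38 mg/L

k_1 L₀/(k_a−k_1) = 0.347×27.0/(1.90−0.347) = 9.369/1.553 = 6.033 mg/L.
e^(−k_1 t) = e^(−0.347×1.450) = 0.6046; e^(−k_a t) = e^(−1.90×1.450) = 0.06361.
D = 6.033 × (0.6046 − 0.06361) + 1.85 × 0.06361 = 3.264 + 0.1177 = 3.382 mg/L.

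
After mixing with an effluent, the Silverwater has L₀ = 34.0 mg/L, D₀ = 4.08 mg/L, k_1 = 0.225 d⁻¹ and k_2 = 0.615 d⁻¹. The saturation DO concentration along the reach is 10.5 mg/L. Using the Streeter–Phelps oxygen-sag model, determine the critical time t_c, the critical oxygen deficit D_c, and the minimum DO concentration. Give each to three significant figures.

At the critical point dD/dt = 0, so k_1 L₀ e^(−k_1 t) = k_2 D. Substituting D(t) from the Streeter–Phelps equation and solving for t gives
t_c = ln[(k_2/k_1)(1 − D₀(k_2−k_1)/(k_1 L₀))] / (k_2−k_1).
Here k_2−k_1 = 0.3900 d⁻¹ and 1 − D₀(k_2−k_1)/(k_1 L₀) = 1 − 4.08×0.3900/(0.225×34.0) = 0.7920, so
t_c = ln(2.733 × 0.7920) / 0.3900 = 0.7723 / 0.3900 = 1.980 d.
L(t_c) = L₀ e^(−k_1 t_c) = 34.0 × 0.6405 = 21.78 mg/L, and at the critical point k_2 D_c = k_1 L, so D_c = (0.225/0.615) × 21.78 = 7.967 mg/L.
Minimum DO = C_s − D_c = 10.5 − 7.967 = 2.533 mg/L.

t_c ≈ 1.98 d; D_c ≈ 7.97 mg/L; min DO ≈ 2.53 mg/L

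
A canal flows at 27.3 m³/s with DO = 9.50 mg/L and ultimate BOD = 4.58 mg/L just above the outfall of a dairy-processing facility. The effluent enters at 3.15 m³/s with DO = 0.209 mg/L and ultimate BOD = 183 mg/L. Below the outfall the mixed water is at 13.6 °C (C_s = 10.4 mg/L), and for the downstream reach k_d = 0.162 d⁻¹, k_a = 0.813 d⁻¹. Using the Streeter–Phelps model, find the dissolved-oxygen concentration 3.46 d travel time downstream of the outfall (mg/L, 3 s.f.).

DO ≈ 7.36 mg/L

Mixed DO = (27.3×9.50 + 3.15×0.209)/(27.3+3.15) = 260.0/30.45 = 8.539 mg/L.
Mixed L₀ = (27.3×4.58 + 3.15×183)/(30.45) = 701.5/30.45 = 23.04 mg/L.
Initial deficit D₀ = C_s − DO₀ = 10.4 − 8.539 = 1.861 mg/L.
D(3.46) = [0.162×23.04/(0.813−0.162)](e^(−0.162×3.46) − e^(−0.813×3.46)) + 1.861 e^(−0.813×3.46)
= 5.733 × (0.5709 − 0.06003) + 1.861 × 0.06003 = 3.041 mg/L.
DO = 10.4 − 3.041 = 7.359 mg/L.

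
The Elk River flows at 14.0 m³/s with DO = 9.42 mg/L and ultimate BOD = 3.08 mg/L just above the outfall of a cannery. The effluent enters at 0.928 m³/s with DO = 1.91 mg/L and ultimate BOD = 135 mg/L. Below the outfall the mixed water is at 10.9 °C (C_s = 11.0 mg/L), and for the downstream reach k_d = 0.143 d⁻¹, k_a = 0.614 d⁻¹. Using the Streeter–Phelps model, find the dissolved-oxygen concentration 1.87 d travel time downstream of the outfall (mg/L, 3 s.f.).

Mixed DO = (14.0×9.42 + 0.928×1.91)/(14.0+0.928) = 133.7/14.93 = 8.953 mg/L.
Mixed L₀ = (14.0×3.08 + 0.928×135)/(14.93) = 168.4/14.93 = 11.28 mg/L.
Initial deficit D₀ = C_s − DO₀ = 11.0 − 8.953 = 2.047 mg/L.
D(1.87) = [0.143×11.28/(0.614−0.143)](e^(−0.143×1.87) − e^(−0.614×1.87)) + 2.047 e^(−0.614×1.87)
= 3.425 × (0.7654 − 0.3172) + 2.047 × 0.3172 = 2.184 mg/L.
DO = 11.0 − 2.184 = 8.816 mg/L.

DO ≈ 8.82 mg/L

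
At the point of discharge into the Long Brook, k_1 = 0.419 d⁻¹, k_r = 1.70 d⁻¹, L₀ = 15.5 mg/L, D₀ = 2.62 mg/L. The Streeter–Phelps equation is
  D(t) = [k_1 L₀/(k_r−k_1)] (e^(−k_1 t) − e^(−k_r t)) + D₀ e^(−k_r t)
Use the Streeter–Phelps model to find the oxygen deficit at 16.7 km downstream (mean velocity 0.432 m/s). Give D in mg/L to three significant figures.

Travel time t = x/v = 16.7 km / (0.432 m/s) = 16700 m / 0.432 m/s = 38660 s = 0.4474 d.
k_1 L₀/(k_r−k_1) = 0.419×15.5/(1.70−0.419) = 6.494/1.281 = 5.070 mg/L.
e^(−k_1 t) = e^(−0.419×0.4474) = 0.8291; e^(−k_r t) = e^(−1.70×0.4474) = 0.4674.
D = 5.070 × (0.8291 − 0.4674) + 2.62 × 0.4674 = 1.834 + 1.225 = 3.058 mg/L.

D ≈ 3.06 mg/L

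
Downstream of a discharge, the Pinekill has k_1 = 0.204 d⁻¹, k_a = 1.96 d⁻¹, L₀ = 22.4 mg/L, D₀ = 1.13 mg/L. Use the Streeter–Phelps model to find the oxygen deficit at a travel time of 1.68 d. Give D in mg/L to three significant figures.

D ≈ 1.79 mg/L

k_1 L₀/(k_a−k_1) = 0.204×22.4/(1.96−0.204) = 4.570/1.756 = 2.602 mg/L.
e^(−k_1 t) = e^(−0.204×1.680) = 0.7098; e^(−k_a t) = e^(−1.96×1.680) = 0.03715.
D = 2.602 × (0.7098 − 0.03715) + 1.13 × 0.03715 = 1.751 + 0.04198 = 1.792 mg/L.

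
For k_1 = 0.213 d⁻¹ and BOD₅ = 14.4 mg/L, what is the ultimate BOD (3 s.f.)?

L₀ ≈ 22.0 mg/L

BOD₅ = L₀(1 − e^(−5k_1)) ⇒ L₀ = BOD₅ / (1 − e^(−5×0.213))
= 14.4 / (1 − 0.3447) = 14.4 / 0.6553 = 21.98 mg/L.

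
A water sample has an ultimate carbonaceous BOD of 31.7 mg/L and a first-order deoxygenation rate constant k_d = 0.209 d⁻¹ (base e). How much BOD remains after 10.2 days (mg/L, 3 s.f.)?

L_t = L₀ e^(−k_d t) = 31.7 × e^(−0.209×10.2) = 31.7 × 0.1186 = 3.760 mg/L.

L ≈ 3.76 mg/L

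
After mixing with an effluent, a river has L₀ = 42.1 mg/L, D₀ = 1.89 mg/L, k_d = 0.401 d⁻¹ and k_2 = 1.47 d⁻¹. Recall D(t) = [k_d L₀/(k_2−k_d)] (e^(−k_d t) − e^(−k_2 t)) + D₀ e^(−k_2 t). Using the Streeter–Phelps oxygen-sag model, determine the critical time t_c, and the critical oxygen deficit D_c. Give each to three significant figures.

t_c ≈ 1.10 d; D_c ≈ 7.40 mg/L

At the critical point dD/dt = 0, so k_d L₀ e^(−k_d t) = k_2 D. Substituting D(t) from the Streeter–Phelps equation and solving for t gives
t_c = ln[(k_2/k_d)(1 − D₀(k_2−k_d)/(k_d L₀))] / (k_2−k_d).
Here k_2−k_d = 1.069 d⁻¹ and 1 − D₀(k_2−k_d)/(k_d L₀) = 1 − 1.89×1.069/(0.401×42.1) = 0.8803, so
t_c = ln(3.666 × 0.8803) / 1.069 = 1.172 / 1.069 = 1.096 d.
L(t_c) = L₀ e^(−k_d t_c) = 42.1 × 0.6444 = 27.13 mg/L, and at the critical point k_2 D_c = k_d L, so D_c = (0.401/1.47) × 27.13 = 7.400 mg/L.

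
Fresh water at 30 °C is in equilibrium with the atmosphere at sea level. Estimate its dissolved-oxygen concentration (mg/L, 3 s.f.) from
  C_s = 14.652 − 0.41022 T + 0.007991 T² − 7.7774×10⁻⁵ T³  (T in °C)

C_s = 14.652 − 0.41022×30 + 0.007991×30² − 7.7774×10⁻⁵×30³ = 7.437 mg/L.

C_s ≈ 7.44 mg/L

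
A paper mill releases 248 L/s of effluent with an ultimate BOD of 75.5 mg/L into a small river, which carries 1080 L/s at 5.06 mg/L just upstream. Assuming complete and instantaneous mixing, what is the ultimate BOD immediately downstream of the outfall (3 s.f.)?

18.2 mg/L

Flow-weighted mixing: C = (Q_r C_r + Q_w C_w)/(Q_r + Q_w)
= (1080×5.06 + 248×75.5)/(1080 + 248) = 24190/1328 = 18.21 mg/L.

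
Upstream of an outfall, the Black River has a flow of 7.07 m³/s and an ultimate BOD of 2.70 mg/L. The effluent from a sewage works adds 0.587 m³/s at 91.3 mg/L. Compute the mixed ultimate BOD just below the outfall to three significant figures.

9.49 mg/L

Flow-weighted mixing: C = (Q_r C_r + Q_w C_w)/(Q_r + Q_w)
= (7.07×2.70 + 0.587×91.3)/(7.07 + 0.587) = 72.68/7.657 = 9.492 mg/L.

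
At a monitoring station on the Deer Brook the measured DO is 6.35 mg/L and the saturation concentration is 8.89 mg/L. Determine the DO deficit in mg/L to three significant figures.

D = C_s − C = 8.89 − 6.35 = 2.54 mg/L.

D ≈ 2.54 mg/L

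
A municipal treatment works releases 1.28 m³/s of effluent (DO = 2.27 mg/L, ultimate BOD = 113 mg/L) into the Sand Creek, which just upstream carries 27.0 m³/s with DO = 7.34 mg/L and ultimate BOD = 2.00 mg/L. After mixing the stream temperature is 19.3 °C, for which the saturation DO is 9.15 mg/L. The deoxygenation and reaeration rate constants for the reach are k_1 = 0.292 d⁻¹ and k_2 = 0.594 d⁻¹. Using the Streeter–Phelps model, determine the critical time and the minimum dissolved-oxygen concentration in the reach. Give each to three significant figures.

Mixed DO = (27.0×7.34 + 1.28×2.27)/(27.0+1.28) = 201.1/28.28 = 7.111 mg/L.
Mixed L₀ = (27.0×2.00 + 1.28×113)/(28.28) = 198.6/28.28 = 7.024 mg/L.
Initial deficit D₀ = C_s − DO₀ = 9.15 − 7.111 = 2.039 mg/L.
t_c = (1/0.3020) ln[(0.594/0.292)(1 − 2.039×0.3020/(0.292×7.024))] = 3.311 × ln(1.423) = 1.169 d.
D_c = (0.292/0.594) × 7.024 × e^(−0.292×1.169) = 0.4916 × 7.024 × 0.7108 = 2.454 mg/L.
Minimum DO = 9.15 − 2.454 = 6.696 mg/L.

t_c ≈ 1.17 d; minimum DO ≈ 6.70 mg/L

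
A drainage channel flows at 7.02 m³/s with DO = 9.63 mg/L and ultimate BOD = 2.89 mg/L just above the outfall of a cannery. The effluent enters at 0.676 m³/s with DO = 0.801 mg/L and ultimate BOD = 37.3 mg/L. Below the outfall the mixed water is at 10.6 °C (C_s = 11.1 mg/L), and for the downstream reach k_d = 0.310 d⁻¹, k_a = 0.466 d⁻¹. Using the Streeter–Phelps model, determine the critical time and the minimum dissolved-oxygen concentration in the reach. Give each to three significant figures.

Mixed DO = (7.02×9.63 + 0.676×0.801)/(7.02+0.676) = 68.14/7.696 = 8.854 mg/L.
Mixed L₀ = (7.02×2.89 + 0.676×37.3)/(7.696) = 45.50/7.696 = 5.913 mg/L.
Initial deficit D₀ = C_s − DO₀ = 11.1 − 8.854 = 2.246 mg/L.
t_c = (1/0.1560) ln[(0.466/0.310)(1 − 2.246×0.1560/(0.310×5.913))] = 6.410 × ln(1.216) = 1.253 d.
D_c = (0.310/0.466) × 5.913 × e^(−0.310×1.253) = 0.6652 × 5.913 × 0.6781 = 2.667 mg/L.
Minimum DO = 11.1 − 2.667 = 8.433 mg/L.

t_c ≈ 1.25 d; minimum DO ≈ 8.43 mg/L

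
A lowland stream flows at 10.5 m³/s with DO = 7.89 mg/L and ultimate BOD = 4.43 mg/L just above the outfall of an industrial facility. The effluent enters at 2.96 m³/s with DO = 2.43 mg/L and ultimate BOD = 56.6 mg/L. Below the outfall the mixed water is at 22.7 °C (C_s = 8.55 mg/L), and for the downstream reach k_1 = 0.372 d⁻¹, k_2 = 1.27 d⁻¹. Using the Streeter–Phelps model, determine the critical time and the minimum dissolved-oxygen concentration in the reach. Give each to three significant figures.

t_c ≈ 0.998 d; minimum DO ≈ 5.34 mg/L

Mixed DO = (10.5×7.89 + 2.96×2.43)/(10.5+2.96) = 90.04/13.46 = 6.689 mg/L.
Mixed L₀ = (10.5×4.43 + 2.96×56.6)/(13.46) = 214.1/13.46 = 15.90 mg/L.
Initial deficit D₀ = C_s − DO₀ = 8.55 − 6.689 = 1.861 mg/L.
t_c = (1/0.8980) ln[(1.27/0.372)(1 − 1.861×0.8980/(0.372×15.90))] = 1.114 × ln(2.450) = 0.9977 d.
D_c = (0.372/1.27) × 15.90 × e^(−0.372×0.9977) = 0.2929 × 15.90 × 0.6899 = 3.214 mg/L.
Minimum DO = 8.55 − 3.214 = 5.336 mg/L.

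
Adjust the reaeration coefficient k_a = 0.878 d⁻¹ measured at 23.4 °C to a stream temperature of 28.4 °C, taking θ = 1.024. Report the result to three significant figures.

k_a(T₂) = k_a(T₁) · θ^(T₂−T₁) = 0.878 × 1.024^(28.4−23.4)
= 0.878 × 1.024^5.00 = 0.878 × 1.126 = 0.9885 d⁻¹.

k_a ≈ 0.989 d⁻¹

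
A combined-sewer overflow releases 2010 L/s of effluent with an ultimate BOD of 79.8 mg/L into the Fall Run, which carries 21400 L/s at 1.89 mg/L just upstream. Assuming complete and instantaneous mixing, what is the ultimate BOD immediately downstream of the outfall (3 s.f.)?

8.58 mg/L

Flow-weighted mixing: C = (Q_r C_r + Q_w C_w)/(Q_r + Q_w)
= (21400×1.89 + 2010×79.8)/(21400 + 2010) = 200800/23410 = 8.579 mg/L.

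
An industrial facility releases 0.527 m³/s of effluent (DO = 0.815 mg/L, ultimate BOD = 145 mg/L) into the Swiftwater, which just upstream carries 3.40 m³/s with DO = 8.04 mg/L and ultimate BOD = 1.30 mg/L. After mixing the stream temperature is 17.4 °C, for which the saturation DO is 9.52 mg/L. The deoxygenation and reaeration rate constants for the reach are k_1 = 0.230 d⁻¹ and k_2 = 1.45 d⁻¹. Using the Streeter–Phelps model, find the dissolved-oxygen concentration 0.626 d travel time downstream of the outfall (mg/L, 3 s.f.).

Mixed DO = (3.40×8.04 + 0.527×0.815)/(3.40+0.527) = 27.77/3.927 = 7.070 mg/L.
Mixed L₀ = (3.40×1.30 + 0.527×145)/(3.927) = 80.84/3.927 = 20.58 mg/L.
Initial deficit D₀ = C_s − DO₀ = 9.52 − 7.070 = 2.450 mg/L.
D(0.626) = [0.230×20.58/(1.45−0.230)](e^(−0.230×0.626) − e^(−1.45×0.626)) + 2.450 e^(−1.45×0.626)
= 3.881 × (0.8659 − 0.4035) + 2.450 × 0.4035 = 2.783 mg/L.
DO = 9.52 − 2.783 = 6.737 mg/L.

DO ≈ 6.74 mg/L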